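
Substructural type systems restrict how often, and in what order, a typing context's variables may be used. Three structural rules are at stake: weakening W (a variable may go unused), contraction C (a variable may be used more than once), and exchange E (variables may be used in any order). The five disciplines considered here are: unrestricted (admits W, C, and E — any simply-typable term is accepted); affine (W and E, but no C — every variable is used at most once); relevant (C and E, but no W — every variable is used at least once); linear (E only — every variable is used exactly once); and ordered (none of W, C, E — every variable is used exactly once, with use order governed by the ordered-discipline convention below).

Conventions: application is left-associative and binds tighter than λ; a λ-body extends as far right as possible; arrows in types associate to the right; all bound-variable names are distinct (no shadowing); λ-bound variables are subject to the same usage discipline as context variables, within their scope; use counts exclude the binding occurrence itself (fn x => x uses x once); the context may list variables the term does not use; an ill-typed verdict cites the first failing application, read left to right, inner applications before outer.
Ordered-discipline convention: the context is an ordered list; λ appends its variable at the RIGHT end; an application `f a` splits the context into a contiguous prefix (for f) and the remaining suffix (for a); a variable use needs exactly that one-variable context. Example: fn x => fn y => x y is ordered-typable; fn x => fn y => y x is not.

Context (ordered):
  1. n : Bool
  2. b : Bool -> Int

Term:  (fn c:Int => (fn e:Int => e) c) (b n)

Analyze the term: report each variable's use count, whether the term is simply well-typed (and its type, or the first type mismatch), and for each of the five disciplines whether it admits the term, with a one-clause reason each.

variable uses: n ×1; b ×1; c [bound] ×1; e [bound] ×1
use order (left to right): e, c, b, n
typing: the term checks, with type Int
ordered: ✗, no contiguous prefix/suffix split fits e, c, b, n
linear: ✓, exactly-once usage across n, b, c, e
affine: ✓, none of n, b, c, e used more than once
relevant: ✓, every one of n, b, c, e appears
unrestricted: ✓, typability at Int is all that's needed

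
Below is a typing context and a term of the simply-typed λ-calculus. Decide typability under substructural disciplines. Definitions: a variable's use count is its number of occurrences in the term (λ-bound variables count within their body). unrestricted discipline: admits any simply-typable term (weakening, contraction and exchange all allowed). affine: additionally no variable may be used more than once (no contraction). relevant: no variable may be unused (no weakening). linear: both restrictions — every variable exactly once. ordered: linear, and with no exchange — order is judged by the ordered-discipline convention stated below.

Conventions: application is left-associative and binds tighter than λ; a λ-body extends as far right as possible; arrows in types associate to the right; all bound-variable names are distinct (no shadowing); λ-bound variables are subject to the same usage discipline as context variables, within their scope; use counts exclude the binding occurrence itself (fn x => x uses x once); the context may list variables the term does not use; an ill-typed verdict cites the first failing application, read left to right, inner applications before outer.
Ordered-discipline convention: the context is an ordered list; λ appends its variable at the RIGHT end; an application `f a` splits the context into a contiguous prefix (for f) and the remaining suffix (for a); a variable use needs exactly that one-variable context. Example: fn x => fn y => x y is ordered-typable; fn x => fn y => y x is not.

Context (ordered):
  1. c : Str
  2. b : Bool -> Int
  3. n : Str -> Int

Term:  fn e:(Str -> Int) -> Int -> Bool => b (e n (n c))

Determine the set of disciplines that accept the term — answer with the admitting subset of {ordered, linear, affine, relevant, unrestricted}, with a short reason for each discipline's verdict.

accepted by: relevant, unrestricted
use counts: c=1; b=1; n=2; e (λ-bound)=1
use order (left to right): b, e, n, n, c
typing: ✓ — ((Str -> Int) -> Int -> Bool) -> Int
ordered ✗ (repeated use of n ×2)
linear ✗ (repeated use of n ×2)
affine ✗ (repeated use of n ×2)
relevant ✓ (none of c, b, n, e goes unused)
unrestricted ✓ (well-typed at ((Str -> Int) -> Int -> Bool) -> Int; no restrictions here)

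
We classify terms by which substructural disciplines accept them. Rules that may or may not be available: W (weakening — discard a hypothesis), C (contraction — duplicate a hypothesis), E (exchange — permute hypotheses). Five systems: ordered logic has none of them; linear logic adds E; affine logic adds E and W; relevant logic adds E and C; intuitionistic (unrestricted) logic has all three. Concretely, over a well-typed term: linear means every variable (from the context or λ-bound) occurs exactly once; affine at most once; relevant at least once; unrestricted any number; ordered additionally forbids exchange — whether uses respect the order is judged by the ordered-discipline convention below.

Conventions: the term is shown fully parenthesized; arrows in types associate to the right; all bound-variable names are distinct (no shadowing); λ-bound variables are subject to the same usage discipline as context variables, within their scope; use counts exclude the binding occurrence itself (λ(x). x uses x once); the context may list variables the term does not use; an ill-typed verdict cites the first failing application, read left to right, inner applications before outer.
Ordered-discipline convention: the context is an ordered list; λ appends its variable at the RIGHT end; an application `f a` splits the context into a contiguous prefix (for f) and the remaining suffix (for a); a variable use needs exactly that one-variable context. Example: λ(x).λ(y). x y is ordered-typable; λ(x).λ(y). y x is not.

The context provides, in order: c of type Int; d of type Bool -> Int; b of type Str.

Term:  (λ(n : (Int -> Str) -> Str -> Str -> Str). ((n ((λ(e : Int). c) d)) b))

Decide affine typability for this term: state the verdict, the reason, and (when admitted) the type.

no — not simply typable
use counts: c=1; d=1; b=1; n (λ-bound)=1; e (λ-bound)=0
left-to-right use order: n, c, d, b
typing: ill-typed: an application expects Int but receives Bool -> Int
across the five disciplines: ordered ✗ · linear ✗ · affine ✗ · relevant ✗ · unrestricted ✗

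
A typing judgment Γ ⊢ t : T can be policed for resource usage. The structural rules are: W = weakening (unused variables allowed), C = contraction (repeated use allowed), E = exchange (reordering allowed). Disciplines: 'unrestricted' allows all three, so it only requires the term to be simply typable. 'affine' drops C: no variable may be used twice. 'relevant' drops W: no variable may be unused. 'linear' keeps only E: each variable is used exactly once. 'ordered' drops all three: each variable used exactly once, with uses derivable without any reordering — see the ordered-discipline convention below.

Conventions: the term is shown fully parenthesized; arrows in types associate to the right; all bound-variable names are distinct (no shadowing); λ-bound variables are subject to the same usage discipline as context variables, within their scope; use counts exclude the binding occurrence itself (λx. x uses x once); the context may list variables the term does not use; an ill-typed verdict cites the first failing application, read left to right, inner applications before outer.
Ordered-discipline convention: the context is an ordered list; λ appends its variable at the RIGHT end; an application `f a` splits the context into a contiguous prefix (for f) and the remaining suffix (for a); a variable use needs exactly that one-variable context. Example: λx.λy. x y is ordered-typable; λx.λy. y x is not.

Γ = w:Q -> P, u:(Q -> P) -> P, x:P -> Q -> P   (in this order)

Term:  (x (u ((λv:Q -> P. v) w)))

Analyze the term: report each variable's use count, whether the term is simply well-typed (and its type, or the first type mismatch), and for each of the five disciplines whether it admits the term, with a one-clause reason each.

counts: w: 1×; u: 1×; x: 1×; v (λ-bound): 1×
order of uses: x, u, v, w
typing: well-typed at Q -> P
ordered: ✗ — use order x, u, v, w needs exchange
linear: ✓ — single use per variable (w, u, x, v)
affine: ✓ — no duplicate uses among w, u, x, v
relevant: ✓ — every one of w, u, x, v appears
unrestricted: ✓ — type-checks (Q -> P) and nothing is barred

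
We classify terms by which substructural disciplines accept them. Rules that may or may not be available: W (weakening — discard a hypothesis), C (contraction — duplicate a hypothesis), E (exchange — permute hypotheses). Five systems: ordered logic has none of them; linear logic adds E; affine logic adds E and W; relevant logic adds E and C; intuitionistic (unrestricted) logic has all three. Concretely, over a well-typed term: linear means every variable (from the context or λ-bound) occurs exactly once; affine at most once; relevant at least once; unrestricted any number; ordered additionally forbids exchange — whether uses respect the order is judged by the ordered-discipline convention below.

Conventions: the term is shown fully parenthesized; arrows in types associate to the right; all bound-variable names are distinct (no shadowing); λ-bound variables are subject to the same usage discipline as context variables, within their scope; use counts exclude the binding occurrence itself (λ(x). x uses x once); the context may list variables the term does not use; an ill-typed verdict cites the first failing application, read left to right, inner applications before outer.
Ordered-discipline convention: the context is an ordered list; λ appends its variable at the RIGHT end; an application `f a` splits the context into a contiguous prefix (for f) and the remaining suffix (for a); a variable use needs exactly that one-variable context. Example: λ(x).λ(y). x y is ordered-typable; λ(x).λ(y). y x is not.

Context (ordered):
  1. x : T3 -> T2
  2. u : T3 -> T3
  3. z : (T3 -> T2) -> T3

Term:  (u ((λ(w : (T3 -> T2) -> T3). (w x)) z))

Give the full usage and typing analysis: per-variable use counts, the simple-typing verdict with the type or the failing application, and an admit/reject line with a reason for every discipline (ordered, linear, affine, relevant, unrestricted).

variable uses: x: 1, u: 1, z: 1, w (λ-bound): 1
uses in reading order: u, w, x, z
typing: ✓ — T3
ordered: ✗, needs exchange: uses follow u, w, x, z
linear: ✓, x, u, z, w: one use apiece
affine: ✓, no duplicate uses among x, u, z, w
relevant: ✓, none of x, u, z, w goes unused
unrestricted: ✓, well-typed at T3; no restrictions here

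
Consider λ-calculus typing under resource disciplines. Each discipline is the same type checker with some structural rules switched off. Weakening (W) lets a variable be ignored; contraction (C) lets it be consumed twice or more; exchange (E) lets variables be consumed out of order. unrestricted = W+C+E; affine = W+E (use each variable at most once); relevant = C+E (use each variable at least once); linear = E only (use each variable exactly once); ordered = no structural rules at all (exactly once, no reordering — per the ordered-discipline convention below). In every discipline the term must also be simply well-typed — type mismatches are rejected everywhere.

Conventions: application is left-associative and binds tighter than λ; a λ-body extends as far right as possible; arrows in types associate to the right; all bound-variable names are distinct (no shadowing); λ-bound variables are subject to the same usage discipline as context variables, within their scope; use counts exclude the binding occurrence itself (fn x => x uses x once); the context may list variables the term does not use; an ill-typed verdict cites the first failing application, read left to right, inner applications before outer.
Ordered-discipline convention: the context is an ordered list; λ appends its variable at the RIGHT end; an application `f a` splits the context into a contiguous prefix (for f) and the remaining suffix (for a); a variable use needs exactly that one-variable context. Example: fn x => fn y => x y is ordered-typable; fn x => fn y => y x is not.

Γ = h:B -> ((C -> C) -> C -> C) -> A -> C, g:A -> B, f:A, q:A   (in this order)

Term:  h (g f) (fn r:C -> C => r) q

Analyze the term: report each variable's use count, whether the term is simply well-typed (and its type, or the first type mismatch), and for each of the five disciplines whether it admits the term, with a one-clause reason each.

counts: h ×1, g ×1, f ×1, q ×1, r (bound) ×1
use order (left to right): h, g, f, r, q
typing: the term checks, with type C
ordered: ✓, h, g, f, q, r once each; derivable with no W/C/E
linear: ✓, exactly-once usage across h, g, f, q, r
affine: ✓, at most one use each (h, g, f, q, r)
relevant: ✓, h, g, f, q, r: all used, weakening unneeded
unrestricted: ✓, simply typable at C; W, C, E all held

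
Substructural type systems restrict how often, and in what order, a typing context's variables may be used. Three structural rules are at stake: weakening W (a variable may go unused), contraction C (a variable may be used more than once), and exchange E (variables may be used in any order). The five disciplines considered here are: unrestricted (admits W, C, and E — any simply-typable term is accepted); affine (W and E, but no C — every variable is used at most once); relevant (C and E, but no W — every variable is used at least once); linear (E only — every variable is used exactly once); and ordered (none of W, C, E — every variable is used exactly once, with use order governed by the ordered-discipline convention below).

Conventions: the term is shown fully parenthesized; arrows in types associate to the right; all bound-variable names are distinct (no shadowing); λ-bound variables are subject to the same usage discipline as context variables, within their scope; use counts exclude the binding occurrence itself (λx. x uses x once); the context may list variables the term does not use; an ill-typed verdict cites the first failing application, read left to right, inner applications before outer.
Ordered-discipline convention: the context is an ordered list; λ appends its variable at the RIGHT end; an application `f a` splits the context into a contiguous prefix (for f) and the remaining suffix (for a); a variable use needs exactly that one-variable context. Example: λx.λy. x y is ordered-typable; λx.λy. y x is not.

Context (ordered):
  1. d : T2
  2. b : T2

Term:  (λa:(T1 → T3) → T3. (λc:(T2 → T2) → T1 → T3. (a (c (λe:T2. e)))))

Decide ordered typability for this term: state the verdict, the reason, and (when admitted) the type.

no — d, b never used (weakening)
counts: d=0; b=0; a (λ-bound)=1; c (λ-bound)=1; e (λ-bound)=1
uses in reading order: a, c, e
typing: the term checks, with type ((T1 → T3) → T3) → ((T2 → T2) → T1 → T3) → T3
per-discipline verdicts: ordered ✗, linear ✗, affine ✓, relevant ✗, unrestricted ✓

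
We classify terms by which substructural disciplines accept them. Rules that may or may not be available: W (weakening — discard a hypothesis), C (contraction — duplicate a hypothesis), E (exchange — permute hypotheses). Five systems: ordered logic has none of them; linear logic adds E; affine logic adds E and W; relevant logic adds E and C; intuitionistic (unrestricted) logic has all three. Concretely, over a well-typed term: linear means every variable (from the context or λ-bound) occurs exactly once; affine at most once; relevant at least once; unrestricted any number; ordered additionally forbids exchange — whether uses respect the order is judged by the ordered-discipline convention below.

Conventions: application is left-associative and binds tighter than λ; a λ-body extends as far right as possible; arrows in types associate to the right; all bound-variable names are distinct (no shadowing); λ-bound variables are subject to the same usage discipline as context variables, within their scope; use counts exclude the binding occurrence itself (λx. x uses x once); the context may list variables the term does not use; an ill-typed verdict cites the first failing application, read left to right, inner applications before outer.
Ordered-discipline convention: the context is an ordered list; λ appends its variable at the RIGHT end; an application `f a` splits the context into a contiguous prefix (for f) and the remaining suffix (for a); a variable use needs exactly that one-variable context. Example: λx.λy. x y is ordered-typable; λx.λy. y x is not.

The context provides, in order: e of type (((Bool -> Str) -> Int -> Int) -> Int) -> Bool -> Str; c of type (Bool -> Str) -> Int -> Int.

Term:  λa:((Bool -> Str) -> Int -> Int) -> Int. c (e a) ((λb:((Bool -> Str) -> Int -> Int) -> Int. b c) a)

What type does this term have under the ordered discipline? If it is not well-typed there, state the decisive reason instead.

not well-typed under ordered — needs contraction — c ×2, a ×2
use counts: e ×1; c ×2; a (bound) ×2; b (bound) ×1
order of uses: c, e, a, b, c, a
typing: the term checks, with type (((Bool -> Str) -> Int -> Int) -> Int) -> Int
across the five disciplines: ordered ✗ · linear ✗ · affine ✗ · relevant ✓ · unrestricted ✓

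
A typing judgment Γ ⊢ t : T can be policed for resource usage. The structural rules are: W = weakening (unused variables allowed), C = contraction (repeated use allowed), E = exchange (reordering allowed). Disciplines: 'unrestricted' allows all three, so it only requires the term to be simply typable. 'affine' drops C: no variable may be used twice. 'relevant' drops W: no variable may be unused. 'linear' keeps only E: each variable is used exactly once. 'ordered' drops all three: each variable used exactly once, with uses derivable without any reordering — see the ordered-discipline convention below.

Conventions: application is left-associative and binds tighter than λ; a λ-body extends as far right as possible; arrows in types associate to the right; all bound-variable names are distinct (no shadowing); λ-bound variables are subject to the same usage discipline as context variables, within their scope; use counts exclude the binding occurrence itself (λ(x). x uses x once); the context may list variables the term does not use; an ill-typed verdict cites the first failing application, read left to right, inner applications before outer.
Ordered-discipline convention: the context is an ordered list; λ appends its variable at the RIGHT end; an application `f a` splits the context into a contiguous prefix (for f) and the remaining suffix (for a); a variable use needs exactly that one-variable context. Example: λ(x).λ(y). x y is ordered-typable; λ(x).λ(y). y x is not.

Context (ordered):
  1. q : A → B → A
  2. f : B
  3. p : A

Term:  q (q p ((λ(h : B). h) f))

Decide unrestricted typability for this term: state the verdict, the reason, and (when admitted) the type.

yes — type-checks (B → A) and nothing is barred; term : B → A
variable uses: q: 2×; f: 1×; p: 1×; h (λ-bound): 1×
order of uses: q, q, p, h, f
typing: well-typed at B → A
per-discipline verdicts: ordered ✗ | linear ✗ | affine ✗ | relevant ✓ | unrestricted ✓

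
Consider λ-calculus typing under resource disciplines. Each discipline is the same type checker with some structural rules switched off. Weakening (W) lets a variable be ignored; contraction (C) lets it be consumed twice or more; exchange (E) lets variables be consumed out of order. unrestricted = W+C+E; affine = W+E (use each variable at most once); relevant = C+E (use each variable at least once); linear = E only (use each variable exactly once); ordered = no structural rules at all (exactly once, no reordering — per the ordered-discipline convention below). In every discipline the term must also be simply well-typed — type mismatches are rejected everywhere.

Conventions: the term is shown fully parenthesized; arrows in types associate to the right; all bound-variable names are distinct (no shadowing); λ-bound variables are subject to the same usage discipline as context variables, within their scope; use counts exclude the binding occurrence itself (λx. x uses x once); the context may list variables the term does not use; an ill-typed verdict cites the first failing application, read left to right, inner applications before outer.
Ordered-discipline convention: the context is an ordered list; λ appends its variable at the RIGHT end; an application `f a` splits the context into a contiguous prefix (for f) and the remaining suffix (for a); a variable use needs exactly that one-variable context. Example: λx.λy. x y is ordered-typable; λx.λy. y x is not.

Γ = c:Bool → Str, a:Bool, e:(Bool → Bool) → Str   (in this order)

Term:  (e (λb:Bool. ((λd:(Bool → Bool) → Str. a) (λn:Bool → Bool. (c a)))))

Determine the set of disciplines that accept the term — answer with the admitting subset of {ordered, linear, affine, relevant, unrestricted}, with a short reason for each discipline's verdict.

admitted in: unrestricted
usage: c=1; a=2; e=1; b [bound]=0; d [bound]=0; n [bound]=0
uses in reading order: e, a, c, a
typing: ✓ — Str
ordered: ✗ — a ×2 used more than once (contraction); b, d, n left unused
linear: ✗ — a ×2 used more than once (contraction); b, d, n left unused
affine: ✗ — a ×2 used more than once (contraction)
relevant: ✗ — b, d, n left unused
unrestricted: ✓ — simply typable at Str; W, C, E all held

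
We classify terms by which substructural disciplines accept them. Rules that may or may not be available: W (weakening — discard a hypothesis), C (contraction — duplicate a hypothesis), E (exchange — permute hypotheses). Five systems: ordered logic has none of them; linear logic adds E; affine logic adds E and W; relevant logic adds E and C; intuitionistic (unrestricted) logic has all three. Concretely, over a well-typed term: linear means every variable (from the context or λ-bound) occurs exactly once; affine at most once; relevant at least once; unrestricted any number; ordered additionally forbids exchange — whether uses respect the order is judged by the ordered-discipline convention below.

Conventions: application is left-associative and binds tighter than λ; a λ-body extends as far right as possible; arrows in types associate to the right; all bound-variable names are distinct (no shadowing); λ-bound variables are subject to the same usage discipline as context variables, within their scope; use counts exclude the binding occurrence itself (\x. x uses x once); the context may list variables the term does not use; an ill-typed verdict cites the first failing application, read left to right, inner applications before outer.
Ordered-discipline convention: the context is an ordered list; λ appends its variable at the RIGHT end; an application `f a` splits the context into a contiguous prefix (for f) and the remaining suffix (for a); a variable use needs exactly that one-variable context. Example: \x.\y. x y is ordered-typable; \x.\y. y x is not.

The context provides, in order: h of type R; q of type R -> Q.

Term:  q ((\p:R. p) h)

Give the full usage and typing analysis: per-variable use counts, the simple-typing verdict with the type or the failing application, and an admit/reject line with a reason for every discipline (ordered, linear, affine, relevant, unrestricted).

counts: h: 1; q: 1; p (λ-bound): 1
order of uses: q, p, h
typing: ✓ — Q
ordered: ✗ — needs exchange: uses follow q, p, h
linear: ✓ — exactly-once usage across h, q, p
affine: ✓ — h, q, p: no repeats, contraction unneeded
relevant: ✓ — at least one use each (h, q, p)
unrestricted: ✓ — type-checks (Q) and nothing is barred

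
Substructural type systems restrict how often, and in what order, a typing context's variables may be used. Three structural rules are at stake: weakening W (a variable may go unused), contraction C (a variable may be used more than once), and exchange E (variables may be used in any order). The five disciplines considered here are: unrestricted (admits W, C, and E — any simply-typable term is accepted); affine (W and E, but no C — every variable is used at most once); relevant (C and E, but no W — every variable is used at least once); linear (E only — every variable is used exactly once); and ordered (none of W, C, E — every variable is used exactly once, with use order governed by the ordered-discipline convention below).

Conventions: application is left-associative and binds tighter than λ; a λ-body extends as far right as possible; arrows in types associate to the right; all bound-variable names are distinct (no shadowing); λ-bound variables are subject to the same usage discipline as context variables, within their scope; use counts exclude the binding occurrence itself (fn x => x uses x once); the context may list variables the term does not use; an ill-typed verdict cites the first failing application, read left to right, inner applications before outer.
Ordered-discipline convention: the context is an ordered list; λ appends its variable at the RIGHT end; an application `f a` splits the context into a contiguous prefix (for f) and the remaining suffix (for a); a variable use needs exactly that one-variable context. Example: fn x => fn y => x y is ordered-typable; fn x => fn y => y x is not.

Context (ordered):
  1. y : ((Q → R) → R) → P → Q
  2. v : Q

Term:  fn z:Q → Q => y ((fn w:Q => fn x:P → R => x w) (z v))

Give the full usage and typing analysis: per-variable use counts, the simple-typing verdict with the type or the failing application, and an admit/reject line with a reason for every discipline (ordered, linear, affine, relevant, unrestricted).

variable uses: y: 1×, v: 1×, z (bound): 1×, w (bound): 1×, x (bound): 1×
left-to-right use order: y, x, w, z, v
typing: ill-typed: an application expects P but receives Q
ordered ✗ (fails simple typing)
linear ✗ (a type mismatch blocks all five)
affine ✗ (the type mismatch rejects it)
relevant ✗ (not simply typable)
unrestricted ✗ (fails simple typing)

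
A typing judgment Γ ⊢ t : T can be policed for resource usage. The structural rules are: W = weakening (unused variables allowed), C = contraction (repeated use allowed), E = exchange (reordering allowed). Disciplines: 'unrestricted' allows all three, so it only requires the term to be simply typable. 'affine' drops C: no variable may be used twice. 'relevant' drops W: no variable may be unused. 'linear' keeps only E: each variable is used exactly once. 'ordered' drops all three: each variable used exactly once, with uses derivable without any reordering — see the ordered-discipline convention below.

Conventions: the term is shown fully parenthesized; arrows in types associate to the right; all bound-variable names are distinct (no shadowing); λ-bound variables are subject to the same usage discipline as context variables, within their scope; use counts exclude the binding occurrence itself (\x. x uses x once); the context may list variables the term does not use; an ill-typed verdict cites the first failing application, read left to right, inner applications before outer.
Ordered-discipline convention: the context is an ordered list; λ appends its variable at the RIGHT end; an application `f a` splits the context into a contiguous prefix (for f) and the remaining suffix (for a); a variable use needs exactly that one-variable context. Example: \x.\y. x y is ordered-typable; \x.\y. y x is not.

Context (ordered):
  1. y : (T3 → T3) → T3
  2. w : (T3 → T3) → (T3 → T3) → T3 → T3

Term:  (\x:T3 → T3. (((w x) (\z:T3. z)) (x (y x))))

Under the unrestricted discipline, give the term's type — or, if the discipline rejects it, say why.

term : (T3 → T3) → T3
use counts: y ×1; w ×1; x [bound] ×3; z [bound] ×1
use order (left to right): w, x, z, x, y, x
typing: well-typed — term : (T3 → T3) → T3
per-discipline verdicts: ordered ✗, linear ✗, affine ✗, relevant ✓, unrestricted ✓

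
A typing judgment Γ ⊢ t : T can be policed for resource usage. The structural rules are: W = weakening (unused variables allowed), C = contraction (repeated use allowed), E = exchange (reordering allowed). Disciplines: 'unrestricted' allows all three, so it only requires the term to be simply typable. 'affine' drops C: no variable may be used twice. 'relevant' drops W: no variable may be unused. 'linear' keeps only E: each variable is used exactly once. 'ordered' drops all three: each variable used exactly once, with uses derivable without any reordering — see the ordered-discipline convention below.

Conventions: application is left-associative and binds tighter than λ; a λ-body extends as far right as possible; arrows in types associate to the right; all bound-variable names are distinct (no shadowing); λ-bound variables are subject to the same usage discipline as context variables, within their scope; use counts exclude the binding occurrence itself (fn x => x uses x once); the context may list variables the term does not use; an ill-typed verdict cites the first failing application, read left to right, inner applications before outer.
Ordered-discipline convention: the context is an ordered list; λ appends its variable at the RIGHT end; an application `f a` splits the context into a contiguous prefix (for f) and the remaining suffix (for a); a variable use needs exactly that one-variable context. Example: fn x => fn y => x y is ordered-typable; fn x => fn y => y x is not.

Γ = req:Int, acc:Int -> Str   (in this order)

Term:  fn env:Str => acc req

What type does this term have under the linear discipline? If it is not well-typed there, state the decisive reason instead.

not well-typed under linear — needs weakening: env unused
usage: req=1, acc=1, env (λ-bound)=0
use order (left to right): acc, req
typing: ✓ — Str -> Str
across the five disciplines: ordered ✗ · linear ✗ · affine ✓ · relevant ✗ · unrestricted ✓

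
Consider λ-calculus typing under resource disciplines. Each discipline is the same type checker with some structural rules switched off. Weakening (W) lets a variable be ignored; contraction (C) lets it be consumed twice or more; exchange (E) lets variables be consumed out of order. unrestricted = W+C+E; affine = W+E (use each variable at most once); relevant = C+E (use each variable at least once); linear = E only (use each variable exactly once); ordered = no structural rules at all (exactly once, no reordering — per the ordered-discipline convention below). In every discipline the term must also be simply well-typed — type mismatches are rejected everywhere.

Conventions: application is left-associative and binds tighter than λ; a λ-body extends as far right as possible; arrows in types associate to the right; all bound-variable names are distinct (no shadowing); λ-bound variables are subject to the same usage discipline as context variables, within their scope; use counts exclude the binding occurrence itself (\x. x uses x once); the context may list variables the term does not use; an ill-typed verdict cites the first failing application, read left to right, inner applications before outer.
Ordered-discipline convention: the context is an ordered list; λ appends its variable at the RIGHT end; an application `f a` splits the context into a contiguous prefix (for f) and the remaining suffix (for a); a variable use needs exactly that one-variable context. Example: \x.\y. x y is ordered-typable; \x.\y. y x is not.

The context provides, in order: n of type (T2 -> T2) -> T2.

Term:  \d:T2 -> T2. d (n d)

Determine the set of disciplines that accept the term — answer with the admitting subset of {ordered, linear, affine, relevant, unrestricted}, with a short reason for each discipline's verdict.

admitted in: relevant, unrestricted
use counts: n: 1; d (λ-bound): 2
uses in reading order: d, n, d
typing: the term checks, with type (T2 -> T2) -> T2
ordered ✗ (repeated use of d ×2)
linear ✗ (repeated use of d ×2)
affine ✗ (repeated use of d ×2)
relevant ✓ (n, d: all used, weakening unneeded)
unrestricted ✓ (simply typable at (T2 -> T2) -> T2; W, C, E all held)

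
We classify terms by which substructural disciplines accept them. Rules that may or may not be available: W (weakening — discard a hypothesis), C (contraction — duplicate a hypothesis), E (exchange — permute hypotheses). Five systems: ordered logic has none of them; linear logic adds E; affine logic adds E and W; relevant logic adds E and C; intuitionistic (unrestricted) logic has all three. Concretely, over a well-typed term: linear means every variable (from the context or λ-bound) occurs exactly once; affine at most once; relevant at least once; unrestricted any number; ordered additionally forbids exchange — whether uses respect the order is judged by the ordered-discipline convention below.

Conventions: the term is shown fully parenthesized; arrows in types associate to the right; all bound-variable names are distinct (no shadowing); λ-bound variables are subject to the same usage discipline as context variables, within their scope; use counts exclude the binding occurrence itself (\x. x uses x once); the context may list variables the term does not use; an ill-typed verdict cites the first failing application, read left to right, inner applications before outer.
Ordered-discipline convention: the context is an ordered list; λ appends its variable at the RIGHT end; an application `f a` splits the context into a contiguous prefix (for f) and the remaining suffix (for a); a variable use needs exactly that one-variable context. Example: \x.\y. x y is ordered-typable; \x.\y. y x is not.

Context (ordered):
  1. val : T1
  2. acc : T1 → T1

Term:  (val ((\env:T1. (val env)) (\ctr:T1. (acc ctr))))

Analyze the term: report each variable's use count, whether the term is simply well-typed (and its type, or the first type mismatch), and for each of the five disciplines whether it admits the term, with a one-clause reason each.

counts: val=2, acc=1, env (λ-bound)=1, ctr (λ-bound)=1
left-to-right use order: val, val, env, acc, ctr
typing: ill-typed: non-function type T1 applied to an argument
ordered ✗ (the type mismatch rejects it)
linear ✗ (not simply typable)
affine ✗ (fails simple typing)
relevant ✗ (a type mismatch blocks all five)
unrestricted ✗ (the type mismatch rejects it)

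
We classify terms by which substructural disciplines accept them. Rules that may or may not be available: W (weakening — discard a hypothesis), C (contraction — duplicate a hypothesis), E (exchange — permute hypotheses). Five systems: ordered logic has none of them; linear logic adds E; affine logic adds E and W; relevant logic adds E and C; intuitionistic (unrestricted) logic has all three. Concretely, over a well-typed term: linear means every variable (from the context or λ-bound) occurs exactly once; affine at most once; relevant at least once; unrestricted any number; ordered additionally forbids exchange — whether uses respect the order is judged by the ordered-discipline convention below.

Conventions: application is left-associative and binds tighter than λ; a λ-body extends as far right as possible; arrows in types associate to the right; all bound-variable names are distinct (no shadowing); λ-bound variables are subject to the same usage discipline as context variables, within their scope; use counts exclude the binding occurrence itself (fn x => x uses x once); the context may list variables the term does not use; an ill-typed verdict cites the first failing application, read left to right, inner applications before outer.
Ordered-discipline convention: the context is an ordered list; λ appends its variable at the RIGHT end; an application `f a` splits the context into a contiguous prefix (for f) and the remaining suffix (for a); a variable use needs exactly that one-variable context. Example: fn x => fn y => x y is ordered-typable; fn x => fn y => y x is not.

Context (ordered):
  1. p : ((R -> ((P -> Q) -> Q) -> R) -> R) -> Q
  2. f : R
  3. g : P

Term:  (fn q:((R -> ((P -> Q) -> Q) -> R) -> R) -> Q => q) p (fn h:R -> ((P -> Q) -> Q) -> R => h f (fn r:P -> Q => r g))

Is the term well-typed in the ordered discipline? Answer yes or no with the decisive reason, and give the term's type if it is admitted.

no — no contiguous prefix/suffix split fits q, p, h, f, r, g
usage: p: 1×; f: 1×; g: 1×; q (bound): 1×; h (bound): 1×; r (bound): 1×
use order (left to right): q, p, h, f, r, g
typing: well-typed — term : Q
summary: ordered ✗; linear ✓; affine ✓; relevant ✓; unrestricted ✓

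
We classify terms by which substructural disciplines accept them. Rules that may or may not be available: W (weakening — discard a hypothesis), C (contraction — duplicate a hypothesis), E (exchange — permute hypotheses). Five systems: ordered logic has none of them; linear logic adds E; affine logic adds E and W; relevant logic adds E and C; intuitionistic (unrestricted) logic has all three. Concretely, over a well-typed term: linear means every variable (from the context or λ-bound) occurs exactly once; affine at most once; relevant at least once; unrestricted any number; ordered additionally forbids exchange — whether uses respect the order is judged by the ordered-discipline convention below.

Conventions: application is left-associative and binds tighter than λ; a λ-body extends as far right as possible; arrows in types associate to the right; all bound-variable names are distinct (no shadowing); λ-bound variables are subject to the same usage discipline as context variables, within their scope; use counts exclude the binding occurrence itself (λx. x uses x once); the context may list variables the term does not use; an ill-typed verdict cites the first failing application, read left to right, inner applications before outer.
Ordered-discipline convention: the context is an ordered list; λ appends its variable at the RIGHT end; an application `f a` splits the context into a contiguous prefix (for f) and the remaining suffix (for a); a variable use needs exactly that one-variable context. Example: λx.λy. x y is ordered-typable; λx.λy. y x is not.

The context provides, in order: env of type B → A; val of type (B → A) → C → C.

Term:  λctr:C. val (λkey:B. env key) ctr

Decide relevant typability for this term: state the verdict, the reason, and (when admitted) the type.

yes — env, val, ctr, key: all used, weakening unneeded; term : C → C
usage: env=1, val=1, ctr (bound)=1, key (bound)=1
left-to-right use order: val, env, key, ctr
typing: the term checks, with type C → C
summary: ordered ✗; linear ✓; affine ✓; relevant ✓; unrestricted ✓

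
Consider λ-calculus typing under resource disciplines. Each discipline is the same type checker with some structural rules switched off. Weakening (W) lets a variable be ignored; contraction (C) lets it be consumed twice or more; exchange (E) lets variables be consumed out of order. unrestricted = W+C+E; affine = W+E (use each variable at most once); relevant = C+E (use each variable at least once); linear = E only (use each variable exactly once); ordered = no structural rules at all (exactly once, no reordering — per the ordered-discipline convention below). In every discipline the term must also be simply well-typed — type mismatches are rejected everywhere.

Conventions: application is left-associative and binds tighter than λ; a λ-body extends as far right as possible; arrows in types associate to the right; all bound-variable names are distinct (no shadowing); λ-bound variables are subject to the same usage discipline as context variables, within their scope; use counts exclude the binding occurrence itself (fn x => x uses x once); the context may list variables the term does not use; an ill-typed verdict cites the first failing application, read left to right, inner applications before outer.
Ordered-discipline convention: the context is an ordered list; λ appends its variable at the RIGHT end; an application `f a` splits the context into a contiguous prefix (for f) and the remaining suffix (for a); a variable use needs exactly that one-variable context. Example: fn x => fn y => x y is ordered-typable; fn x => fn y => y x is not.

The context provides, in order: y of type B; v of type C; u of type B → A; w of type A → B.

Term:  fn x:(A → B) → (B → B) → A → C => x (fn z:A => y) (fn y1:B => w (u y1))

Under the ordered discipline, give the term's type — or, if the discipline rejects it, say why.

not well-typed under ordered — v, z never used (weakening)
usage: y: 1×, v: 0×, u: 1×, w: 1×, x (bound): 1×, z (bound): 0×, y1 (bound): 1×
uses in reading order: x, y, w, u, y1
typing: the term checks, with type ((A → B) → (B → B) → A → C) → A → C
all disciplines: ordered ✗; linear ✗; affine ✓; relevant ✗; unrestricted ✓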